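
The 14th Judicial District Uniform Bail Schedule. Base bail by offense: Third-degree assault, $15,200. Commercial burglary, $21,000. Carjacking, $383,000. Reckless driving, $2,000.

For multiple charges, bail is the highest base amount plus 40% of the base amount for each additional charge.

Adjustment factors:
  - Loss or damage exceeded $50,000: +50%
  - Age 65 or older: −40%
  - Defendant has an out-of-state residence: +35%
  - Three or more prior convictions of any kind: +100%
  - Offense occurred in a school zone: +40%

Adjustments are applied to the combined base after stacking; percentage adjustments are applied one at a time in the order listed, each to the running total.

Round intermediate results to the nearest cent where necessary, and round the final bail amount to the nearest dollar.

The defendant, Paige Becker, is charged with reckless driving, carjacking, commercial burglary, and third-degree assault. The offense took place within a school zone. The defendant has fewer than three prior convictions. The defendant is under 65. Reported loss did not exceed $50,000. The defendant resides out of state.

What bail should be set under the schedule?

Base amounts from the schedule: reckless driving $2,000; carjacking $383,000; commercial burglary $21,000; third-degree assault $15,200.
Stacking rule: highest base plus 40% of each additional charge. Highest is carjacking at $383,000. Additional: $2,000 × 40% = $800; $21,000 × 40% = $8,400; $15,200 × 40% = $6,080. Combined base = $383,000 + $15,280 = $398,280.
Defendant has an out-of-state residence (+35%): $398,280 × 1.35 = $537,678.
Offense occurred in a school zone (+40%): $537,678 × 1.4 = $752,749.20.
Rounded to the nearest dollar: $752,749.

$752,749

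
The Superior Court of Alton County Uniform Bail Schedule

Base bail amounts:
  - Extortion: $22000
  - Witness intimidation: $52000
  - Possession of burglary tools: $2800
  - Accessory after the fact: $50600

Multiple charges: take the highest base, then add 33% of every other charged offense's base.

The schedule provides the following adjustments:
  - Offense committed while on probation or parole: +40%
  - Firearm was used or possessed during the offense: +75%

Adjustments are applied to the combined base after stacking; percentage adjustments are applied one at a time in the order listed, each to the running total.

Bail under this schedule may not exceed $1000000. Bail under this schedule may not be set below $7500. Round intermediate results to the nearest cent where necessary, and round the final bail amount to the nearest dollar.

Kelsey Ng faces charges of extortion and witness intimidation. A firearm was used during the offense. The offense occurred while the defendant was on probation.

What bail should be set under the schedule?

$145187

Base amounts from the schedule: extortion $22000; witness intimidation $52000.
Stacking rule: highest base plus 33% of each additional charge. Highest is witness intimidation at $52000. Additional: $22000 × 33% = $7260. Combined base = $52000 + $7260 = $59260.
Offense committed while on probation or parole (+40%): $59260 × 1.4 = $82964.
Firearm was used or possessed during the offense (+75%): $82964 × 1.75 = $145187.
$145187 is within the $1000000 maximum.
$145187 is at or above the $7500 minimum.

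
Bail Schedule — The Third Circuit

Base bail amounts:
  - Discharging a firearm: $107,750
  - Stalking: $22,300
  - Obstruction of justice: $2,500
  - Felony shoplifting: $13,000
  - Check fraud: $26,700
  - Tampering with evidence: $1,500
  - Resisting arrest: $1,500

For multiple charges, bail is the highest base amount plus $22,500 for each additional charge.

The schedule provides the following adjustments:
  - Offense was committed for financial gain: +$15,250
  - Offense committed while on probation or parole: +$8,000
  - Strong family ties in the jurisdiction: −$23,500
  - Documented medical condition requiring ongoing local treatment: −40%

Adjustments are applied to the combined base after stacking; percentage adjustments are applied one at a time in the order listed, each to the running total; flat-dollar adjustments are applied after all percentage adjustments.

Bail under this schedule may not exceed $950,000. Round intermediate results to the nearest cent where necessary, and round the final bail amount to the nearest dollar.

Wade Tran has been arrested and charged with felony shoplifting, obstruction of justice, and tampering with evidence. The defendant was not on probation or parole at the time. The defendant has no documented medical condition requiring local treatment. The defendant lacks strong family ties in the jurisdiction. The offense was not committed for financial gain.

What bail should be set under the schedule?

Base amounts from the schedule: felony shoplifting $13,000; obstruction of justice $2,500; tampering with evidence $1,500.
Stacking rule: highest base plus $22,500 per additional charge. Highest is felony shoplifting at $13,000; 2 additional charges → +$45,000. Combined base = $58,000.
No adjustment factors apply to this defendant.
$58,000 is within the $950,000 maximum.

$58,000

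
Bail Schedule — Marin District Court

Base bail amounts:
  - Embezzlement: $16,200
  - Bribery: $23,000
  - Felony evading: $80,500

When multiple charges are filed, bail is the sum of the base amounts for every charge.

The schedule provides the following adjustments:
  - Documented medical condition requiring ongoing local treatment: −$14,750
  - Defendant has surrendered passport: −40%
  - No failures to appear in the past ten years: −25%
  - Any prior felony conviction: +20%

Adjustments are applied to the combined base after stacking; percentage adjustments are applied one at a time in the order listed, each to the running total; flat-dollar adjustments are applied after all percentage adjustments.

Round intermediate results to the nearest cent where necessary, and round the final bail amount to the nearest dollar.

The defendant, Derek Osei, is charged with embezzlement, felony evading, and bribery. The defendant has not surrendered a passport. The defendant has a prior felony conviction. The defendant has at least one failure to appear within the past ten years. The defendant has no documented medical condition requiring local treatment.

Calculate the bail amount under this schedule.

$143,640

Base amounts from the schedule: embezzlement $16,200; felony evading $80,500; bribery $23,000.
Stacking rule: sum of all bases. $16,200 + $80,500 + $23,000 = $119,700.
Any prior felony conviction (+20%): $119,700 × 1.2 = $143,640.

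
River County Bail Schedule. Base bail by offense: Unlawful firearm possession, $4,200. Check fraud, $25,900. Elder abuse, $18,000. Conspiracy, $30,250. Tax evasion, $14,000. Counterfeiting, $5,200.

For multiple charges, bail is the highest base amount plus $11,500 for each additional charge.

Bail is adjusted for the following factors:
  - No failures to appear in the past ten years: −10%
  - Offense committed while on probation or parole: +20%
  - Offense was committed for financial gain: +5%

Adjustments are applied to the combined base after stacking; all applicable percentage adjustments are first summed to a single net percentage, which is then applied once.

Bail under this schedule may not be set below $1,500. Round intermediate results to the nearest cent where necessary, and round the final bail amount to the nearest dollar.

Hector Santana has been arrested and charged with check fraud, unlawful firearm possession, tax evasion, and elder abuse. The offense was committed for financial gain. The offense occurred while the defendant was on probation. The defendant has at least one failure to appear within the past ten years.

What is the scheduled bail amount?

$75,500

Base amounts from the schedule: check fraud $25,900; unlawful firearm possession $4,200; tax evasion $14,000; elder abuse $18,000.
Stacking rule: highest base plus $11,500 per additional charge. Highest is check fraud at $25,900; 3 additional charges → +$34,500. Combined base = $60,400.
Net percentage adjustment: +20% +5% = +25%. $60,400 × 1.25 = $75,500.
$75,500 is at or above the $1,500 minimum.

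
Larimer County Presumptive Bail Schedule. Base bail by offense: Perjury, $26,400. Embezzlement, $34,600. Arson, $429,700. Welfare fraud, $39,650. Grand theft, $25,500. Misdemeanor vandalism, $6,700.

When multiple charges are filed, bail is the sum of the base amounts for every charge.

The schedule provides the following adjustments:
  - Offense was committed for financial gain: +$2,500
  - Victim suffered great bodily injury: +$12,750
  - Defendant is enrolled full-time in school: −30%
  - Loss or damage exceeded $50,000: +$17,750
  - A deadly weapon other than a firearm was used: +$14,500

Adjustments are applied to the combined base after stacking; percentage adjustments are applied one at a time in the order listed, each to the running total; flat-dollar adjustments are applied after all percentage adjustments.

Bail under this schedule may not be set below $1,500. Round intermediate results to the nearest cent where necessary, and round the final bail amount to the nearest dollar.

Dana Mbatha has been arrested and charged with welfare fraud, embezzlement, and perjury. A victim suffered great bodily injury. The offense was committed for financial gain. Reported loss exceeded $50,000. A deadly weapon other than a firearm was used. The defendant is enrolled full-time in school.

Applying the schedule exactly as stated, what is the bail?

$117,955

Base amounts from the schedule: welfare fraud $39,650; embezzlement $34,600; perjury $26,400.
Stacking rule: sum of all bases. $39,650 + $34,600 + $26,400 = $100,650.
Defendant is enrolled full-time in school (−30%): $100,650 × 0.7 = $70,455.
Offense was committed for financial gain (+$2,500 flat): $70,455 + $2,500 = $72,955.
Victim suffered great bodily injury (+$12,750 flat): $72,955 + $12,750 = $85,705.
Loss or damage exceeded $50,000 (+$17,750 flat): $85,705 + $17,750 = $103,455.
A deadly weapon other than a firearm was used (+$14,500 flat): $103,455 + $14,500 = $117,955.
$117,955 is at or above the $1,500 minimum.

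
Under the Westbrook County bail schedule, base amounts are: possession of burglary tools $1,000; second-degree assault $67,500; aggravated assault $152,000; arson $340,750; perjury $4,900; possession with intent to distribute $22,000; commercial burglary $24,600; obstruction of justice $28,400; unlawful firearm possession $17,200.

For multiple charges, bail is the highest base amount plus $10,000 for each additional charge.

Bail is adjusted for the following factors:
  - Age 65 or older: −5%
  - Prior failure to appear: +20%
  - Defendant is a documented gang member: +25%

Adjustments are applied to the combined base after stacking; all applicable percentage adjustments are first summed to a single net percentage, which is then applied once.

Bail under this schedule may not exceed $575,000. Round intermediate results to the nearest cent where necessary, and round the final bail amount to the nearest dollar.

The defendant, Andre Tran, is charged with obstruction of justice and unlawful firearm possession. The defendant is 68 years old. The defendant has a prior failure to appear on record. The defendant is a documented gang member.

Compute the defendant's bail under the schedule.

Base amounts from the schedule: obstruction of justice $28,400; unlawful firearm possession $17,200.
Stacking rule: highest base plus $10,000 per additional charge. Highest is obstruction of justice at $28,400; 1 additional charge → +$10,000. Combined base = $38,400.
Net percentage adjustment: −5% +20% +25% = +40%. $38,400 × 1.4 = $53,760.
$53,760 is within the $575,000 maximum.

$53,760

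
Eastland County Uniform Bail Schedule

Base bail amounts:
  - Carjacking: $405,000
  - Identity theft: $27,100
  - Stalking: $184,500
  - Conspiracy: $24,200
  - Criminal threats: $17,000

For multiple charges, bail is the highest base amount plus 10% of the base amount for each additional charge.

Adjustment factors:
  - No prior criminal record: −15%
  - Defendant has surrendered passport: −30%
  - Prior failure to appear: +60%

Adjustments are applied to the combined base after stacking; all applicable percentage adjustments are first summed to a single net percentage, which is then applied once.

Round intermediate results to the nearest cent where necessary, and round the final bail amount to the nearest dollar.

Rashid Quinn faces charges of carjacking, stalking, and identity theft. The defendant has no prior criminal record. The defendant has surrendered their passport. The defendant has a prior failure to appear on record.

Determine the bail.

$490,084

Base amounts from the schedule: carjacking $405,000; stalking $184,500; identity theft $27,100.
Stacking rule: highest base plus 10% of each additional charge. Highest is carjacking at $405,000. Additional: $184,500 × 10% = $18,450; $27,100 × 10% = $2,710. Combined base = $405,000 + $21,160 = $426,160.
Net percentage adjustment: −15% −30% +60% = +15%. $426,160 × 1.15 = $490,084.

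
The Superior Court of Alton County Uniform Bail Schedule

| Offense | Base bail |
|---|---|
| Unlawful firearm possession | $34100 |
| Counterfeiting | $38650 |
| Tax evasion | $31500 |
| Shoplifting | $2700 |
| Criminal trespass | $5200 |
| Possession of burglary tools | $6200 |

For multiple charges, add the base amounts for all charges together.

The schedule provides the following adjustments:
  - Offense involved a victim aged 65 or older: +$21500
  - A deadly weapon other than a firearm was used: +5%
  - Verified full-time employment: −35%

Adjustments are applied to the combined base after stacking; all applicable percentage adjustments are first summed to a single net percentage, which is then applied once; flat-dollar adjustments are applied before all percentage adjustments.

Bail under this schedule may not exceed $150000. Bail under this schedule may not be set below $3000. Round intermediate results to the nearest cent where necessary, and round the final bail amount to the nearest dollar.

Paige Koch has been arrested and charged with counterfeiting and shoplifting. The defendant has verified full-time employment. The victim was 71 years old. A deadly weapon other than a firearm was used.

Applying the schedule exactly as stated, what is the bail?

$43995

Base amounts from the schedule: counterfeiting $38650; shoplifting $2700.
Stacking rule: sum of all bases. $38650 + $2700 = $41350.
Offense involved a victim aged 65 or older (+$21500 flat): $41350 + $21500 = $62850.
Net percentage adjustment: +5% −35% = −30%. $62850 × 0.7 = $43995.
$43995 is within the $150000 maximum.
$43995 is at or above the $3000 minimum.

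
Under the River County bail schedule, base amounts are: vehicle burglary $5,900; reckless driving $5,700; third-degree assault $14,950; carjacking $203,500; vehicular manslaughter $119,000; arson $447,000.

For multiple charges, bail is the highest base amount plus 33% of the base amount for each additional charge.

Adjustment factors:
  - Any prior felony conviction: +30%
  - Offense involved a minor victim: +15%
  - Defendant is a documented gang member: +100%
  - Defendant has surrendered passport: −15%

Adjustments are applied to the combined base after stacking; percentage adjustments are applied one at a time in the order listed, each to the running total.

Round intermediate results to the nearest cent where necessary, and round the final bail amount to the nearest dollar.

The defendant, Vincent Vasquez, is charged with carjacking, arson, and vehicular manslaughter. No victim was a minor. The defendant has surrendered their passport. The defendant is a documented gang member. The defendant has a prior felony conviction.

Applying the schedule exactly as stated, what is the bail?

Base amounts from the schedule: carjacking $203,500; arson $447,000; vehicular manslaughter $119,000.
Stacking rule: highest base plus 33% of each additional charge. Highest is arson at $447,000. Additional: $203,500 × 33% = $67,155; $119,000 × 33% = $39,270. Combined base = $447,000 + $106,425 = $553,425.
Any prior felony conviction (+30%): $553,425 × 1.3 = $719,452.50.
Defendant is a documented gang member (+100%): $719,452.50 × 2 = $1,438,905.
Defendant has surrendered passport (−15%): $1,438,905 × 0.85 = $1,223,069.25.
Rounded to the nearest dollar: $1,223,069.

$1,223,069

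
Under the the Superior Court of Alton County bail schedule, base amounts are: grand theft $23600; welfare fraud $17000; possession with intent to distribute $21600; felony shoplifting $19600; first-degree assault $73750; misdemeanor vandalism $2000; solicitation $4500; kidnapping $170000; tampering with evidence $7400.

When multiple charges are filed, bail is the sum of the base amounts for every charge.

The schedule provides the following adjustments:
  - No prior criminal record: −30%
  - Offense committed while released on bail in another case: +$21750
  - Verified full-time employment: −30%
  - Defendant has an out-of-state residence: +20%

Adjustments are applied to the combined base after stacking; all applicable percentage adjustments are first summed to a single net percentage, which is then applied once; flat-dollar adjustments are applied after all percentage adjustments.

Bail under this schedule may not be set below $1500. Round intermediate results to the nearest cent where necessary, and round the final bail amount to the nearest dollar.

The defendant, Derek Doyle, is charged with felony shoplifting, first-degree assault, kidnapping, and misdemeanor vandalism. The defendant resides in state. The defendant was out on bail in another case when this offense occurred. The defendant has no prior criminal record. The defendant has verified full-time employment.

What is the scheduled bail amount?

$127890

Base amounts from the schedule: felony shoplifting $19600; first-degree assault $73750; kidnapping $170000; misdemeanor vandalism $2000.
Stacking rule: sum of all bases. $19600 + $73750 + $170000 + $2000 = $265350.
Net percentage adjustment: −30% −30% = −60%. $265350 × 0.4 = $106140.
Offense committed while released on bail in another case (+$21750 flat): $106140 + $21750 = $127890.
$127890 is at or above the $1500 minimum.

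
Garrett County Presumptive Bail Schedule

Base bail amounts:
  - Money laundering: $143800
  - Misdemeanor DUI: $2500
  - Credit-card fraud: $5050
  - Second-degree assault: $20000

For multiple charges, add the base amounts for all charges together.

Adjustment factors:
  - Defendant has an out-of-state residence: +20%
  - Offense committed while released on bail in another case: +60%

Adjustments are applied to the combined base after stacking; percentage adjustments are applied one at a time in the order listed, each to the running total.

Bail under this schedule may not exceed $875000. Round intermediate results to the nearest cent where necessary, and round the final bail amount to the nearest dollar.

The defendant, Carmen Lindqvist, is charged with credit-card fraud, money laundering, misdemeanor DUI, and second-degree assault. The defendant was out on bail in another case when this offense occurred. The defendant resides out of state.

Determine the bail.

Base amounts from the schedule: credit-card fraud $5050; money laundering $143800; misdemeanor DUI $2500; second-degree assault $20000.
Stacking rule: sum of all bases. $5050 + $143800 + $2500 + $20000 = $171350.
Defendant has an out-of-state residence (+20%): $171350 × 1.2 = $205620.
Offense committed while released on bail in another case (+60%): $205620 × 1.6 = $328992.
$328992 is within the $875000 maximum.

$328992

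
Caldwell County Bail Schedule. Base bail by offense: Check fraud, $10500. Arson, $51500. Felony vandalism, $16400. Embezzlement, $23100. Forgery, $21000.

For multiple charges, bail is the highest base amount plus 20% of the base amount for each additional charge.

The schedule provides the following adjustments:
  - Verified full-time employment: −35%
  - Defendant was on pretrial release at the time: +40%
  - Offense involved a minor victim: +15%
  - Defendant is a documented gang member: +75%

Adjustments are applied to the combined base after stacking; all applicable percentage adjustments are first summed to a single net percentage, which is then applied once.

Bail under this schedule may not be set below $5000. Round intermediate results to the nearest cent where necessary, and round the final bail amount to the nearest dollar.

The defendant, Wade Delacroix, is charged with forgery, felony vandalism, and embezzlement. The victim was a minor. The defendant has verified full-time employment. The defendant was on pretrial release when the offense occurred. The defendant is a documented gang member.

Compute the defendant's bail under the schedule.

Base amounts from the schedule: forgery $21000; felony vandalism $16400; embezzlement $23100.
Stacking rule: highest base plus 20% of each additional charge. Highest is embezzlement at $23100. Additional: $21000 × 20% = $4200; $16400 × 20% = $3280. Combined base = $23100 + $7480 = $30580.
Net percentage adjustment: −35% +40% +15% +75% = +95%. $30580 × 1.95 = $59631.
$59631 is at or above the $5000 minimum.

$59631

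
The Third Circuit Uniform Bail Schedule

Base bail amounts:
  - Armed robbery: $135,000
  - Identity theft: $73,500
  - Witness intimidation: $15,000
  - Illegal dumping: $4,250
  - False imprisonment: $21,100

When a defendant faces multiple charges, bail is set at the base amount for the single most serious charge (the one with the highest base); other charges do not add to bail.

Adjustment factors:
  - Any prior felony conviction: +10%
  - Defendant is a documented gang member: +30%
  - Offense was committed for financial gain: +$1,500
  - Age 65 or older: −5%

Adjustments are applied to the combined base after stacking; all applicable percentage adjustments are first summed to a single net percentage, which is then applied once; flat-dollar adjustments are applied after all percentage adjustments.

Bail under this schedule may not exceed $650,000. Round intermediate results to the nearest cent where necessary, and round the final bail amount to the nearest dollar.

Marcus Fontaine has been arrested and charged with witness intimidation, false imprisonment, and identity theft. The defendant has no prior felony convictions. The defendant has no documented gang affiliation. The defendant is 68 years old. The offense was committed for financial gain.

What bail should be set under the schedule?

Base amounts from the schedule: witness intimidation $15,000; false imprisonment $21,100; identity theft $73,500.
Stacking rule: use the highest base only. Highest is identity theft at $73,500. Combined base = $73,500.
Age 65 or older (−5%): $73,500 × 0.95 = $69,825.
Offense was committed for financial gain (+$1,500 flat): $69,825 + $1,500 = $71,325.
$71,325 is within the $650,000 maximum.

$71,325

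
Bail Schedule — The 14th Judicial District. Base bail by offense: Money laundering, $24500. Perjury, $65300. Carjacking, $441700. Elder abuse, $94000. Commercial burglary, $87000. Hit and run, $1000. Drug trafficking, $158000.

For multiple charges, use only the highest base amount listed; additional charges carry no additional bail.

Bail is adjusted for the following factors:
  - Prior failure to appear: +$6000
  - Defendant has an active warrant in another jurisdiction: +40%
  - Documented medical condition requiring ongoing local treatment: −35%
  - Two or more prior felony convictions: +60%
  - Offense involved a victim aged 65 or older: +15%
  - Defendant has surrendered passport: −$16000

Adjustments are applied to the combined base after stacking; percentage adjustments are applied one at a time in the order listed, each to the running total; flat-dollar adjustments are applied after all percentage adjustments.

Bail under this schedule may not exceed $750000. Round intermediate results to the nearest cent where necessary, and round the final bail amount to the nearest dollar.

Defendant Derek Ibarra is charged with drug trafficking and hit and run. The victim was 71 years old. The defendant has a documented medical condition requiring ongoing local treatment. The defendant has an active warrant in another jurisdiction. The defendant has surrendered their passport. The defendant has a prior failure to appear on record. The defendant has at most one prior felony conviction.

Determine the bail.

$155347

Base amounts from the schedule: drug trafficking $158000; hit and run $1000.
Stacking rule: use the highest base only. Highest is drug trafficking at $158000. Combined base = $158000.
Defendant has an active warrant in another jurisdiction (+40%): $158000 × 1.4 = $221200.
Documented medical condition requiring ongoing local treatment (−35%): $221200 × 0.65 = $143780.
Offense involved a victim aged 65 or older (+15%): $143780 × 1.15 = $165347.
Prior failure to appear (+$6000 flat): $165347 + $6000 = $171347.
Defendant has surrendered passport (−$16000 flat): $171347 − $16000 = $155347.
$155347 is within the $750000 maximum.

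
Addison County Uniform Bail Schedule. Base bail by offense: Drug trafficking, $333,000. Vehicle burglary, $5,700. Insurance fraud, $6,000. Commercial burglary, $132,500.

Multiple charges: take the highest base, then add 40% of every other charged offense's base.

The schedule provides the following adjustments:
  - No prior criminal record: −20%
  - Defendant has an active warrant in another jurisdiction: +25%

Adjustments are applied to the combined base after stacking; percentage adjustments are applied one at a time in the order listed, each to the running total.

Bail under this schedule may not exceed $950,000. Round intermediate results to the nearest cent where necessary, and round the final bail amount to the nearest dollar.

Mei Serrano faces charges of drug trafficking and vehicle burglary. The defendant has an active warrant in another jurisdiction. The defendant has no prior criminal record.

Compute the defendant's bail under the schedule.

$335,280

Base amounts from the schedule: drug trafficking $333,000; vehicle burglary $5,700.
Stacking rule: highest base plus 40% of each additional charge. Highest is drug trafficking at $333,000. Additional: $5,700 × 40% = $2,280. Combined base = $333,000 + $2,280 = $335,280.
No prior criminal record (−20%): $335,280 × 0.8 = $268,224.
Defendant has an active warrant in another jurisdiction (+25%): $268,224 × 1.25 = $335,280.
$335,280 is within the $950,000 maximum.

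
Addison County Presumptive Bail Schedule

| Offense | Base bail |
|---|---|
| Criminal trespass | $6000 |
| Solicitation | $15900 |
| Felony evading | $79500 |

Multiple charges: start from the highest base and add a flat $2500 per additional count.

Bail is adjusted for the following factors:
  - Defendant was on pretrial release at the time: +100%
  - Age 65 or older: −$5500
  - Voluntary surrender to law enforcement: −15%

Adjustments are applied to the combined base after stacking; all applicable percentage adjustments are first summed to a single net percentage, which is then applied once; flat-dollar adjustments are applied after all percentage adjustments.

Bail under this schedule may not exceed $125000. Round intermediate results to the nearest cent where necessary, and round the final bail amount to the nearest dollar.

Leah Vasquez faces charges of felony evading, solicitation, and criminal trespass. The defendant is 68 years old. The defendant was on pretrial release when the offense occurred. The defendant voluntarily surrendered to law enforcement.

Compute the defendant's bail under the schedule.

Base amounts from the schedule: felony evading $79500; solicitation $15900; criminal trespass $6000.
Stacking rule: highest base plus $2500 per additional charge. Highest is felony evading at $79500; 2 additional charges → +$5000. Combined base = $84500.
Net percentage adjustment: +100% −15% = +85%. $84500 × 1.85 = $156325.
Age 65 or older (−$5500 flat): $156325 − $5500 = $150825.
Result $150825 exceeds the maximum of $125000; bail is capped at $125000.

$125000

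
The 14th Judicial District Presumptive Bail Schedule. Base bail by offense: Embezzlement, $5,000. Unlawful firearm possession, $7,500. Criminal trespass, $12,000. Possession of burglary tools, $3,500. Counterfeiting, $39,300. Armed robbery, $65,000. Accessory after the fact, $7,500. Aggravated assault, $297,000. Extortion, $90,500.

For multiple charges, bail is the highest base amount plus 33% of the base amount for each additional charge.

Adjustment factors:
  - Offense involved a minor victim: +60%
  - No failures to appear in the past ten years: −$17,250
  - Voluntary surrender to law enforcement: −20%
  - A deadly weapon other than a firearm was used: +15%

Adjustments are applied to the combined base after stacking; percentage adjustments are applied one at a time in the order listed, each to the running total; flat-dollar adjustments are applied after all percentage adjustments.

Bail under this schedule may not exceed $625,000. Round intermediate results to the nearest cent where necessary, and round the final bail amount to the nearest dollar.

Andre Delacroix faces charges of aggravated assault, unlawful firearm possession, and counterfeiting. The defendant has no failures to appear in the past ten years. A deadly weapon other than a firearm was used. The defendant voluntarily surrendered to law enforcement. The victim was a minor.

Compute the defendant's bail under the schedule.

Base amounts from the schedule: aggravated assault $297,000; unlawful firearm possession $7,500; counterfeiting $39,300.
Stacking rule: highest base plus 33% of each additional charge. Highest is aggravated assault at $297,000. Additional: $7,500 × 33% = $2,475; $39,300 × 33% = $12,969. Combined base = $297,000 + $15,444 = $312,444.
Offense involved a minor victim (+60%): $312,444 × 1.6 = $499,910.40.
Voluntary surrender to law enforcement (−20%): $499,910.40 × 0.8 = $399,928.32.
A deadly weapon other than a firearm was used (+15%): $399,928.32 × 1.15 = $459,917.57.
No failures to appear in the past ten years (−$17,250 flat): $459,917.57 − $17,250 = $442,667.57.
$442,667.57 is within the $625,000 maximum.
Rounded to the nearest dollar: $442,668.

$442,668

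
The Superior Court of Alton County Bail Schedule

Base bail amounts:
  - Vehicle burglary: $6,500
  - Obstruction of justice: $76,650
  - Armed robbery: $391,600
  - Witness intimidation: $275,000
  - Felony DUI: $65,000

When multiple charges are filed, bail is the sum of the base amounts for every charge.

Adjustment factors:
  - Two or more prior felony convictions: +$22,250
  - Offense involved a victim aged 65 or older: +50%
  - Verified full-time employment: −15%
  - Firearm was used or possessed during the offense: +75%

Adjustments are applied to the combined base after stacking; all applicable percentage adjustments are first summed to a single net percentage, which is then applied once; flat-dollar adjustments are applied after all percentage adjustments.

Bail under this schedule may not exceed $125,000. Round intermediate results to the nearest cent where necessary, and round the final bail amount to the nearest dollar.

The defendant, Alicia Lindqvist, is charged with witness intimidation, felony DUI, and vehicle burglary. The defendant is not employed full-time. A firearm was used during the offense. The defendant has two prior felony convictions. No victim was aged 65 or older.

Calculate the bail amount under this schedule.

Base amounts from the schedule: witness intimidation $275,000; felony DUI $65,000; vehicle burglary $6,500.
Stacking rule: sum of all bases. $275,000 + $65,000 + $6,500 = $346,500.
Firearm was used or possessed during the offense (+75%): $346,500 × 1.75 = $606,375.
Two or more prior felony convictions (+$22,250 flat): $606,375 + $22,250 = $628,625.
Result $628,625 exceeds the maximum of $125,000; bail is capped at $125,000.

$125,000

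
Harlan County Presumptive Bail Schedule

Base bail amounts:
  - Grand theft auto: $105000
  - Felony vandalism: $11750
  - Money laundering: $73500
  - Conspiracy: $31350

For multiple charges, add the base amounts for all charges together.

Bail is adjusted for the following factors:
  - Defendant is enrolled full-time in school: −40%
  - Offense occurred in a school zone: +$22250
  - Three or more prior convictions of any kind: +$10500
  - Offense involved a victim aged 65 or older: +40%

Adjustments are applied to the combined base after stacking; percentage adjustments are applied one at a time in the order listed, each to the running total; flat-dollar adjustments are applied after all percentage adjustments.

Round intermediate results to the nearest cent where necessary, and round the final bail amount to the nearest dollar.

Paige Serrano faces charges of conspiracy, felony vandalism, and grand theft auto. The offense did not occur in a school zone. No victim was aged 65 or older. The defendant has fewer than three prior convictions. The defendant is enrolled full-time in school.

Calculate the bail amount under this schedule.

$88860

Base amounts from the schedule: conspiracy $31350; felony vandalism $11750; grand theft auto $105000.
Stacking rule: sum of all bases. $31350 + $11750 + $105000 = $148100.
Defendant is enrolled full-time in school (−40%): $148100 × 0.6 = $88860.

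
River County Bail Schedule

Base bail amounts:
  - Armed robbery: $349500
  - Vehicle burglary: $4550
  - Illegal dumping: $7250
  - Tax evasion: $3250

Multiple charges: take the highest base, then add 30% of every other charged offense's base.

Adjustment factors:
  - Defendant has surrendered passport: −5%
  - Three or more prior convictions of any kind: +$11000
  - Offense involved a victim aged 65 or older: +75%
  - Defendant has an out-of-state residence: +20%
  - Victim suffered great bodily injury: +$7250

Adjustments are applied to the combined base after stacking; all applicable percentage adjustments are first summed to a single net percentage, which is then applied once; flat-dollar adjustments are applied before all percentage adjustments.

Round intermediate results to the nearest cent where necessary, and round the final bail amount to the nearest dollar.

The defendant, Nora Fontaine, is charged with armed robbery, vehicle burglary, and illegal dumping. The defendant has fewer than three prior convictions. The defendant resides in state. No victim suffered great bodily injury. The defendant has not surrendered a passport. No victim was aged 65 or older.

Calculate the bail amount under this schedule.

Base amounts from the schedule: armed robbery $349500; vehicle burglary $4550; illegal dumping $7250.
Stacking rule: highest base plus 30% of each additional charge. Highest is armed robbery at $349500. Additional: $4550 × 30% = $1365; $7250 × 30% = $2175. Combined base = $349500 + $3540 = $353040.
No adjustment factors apply to this defendant.

$353040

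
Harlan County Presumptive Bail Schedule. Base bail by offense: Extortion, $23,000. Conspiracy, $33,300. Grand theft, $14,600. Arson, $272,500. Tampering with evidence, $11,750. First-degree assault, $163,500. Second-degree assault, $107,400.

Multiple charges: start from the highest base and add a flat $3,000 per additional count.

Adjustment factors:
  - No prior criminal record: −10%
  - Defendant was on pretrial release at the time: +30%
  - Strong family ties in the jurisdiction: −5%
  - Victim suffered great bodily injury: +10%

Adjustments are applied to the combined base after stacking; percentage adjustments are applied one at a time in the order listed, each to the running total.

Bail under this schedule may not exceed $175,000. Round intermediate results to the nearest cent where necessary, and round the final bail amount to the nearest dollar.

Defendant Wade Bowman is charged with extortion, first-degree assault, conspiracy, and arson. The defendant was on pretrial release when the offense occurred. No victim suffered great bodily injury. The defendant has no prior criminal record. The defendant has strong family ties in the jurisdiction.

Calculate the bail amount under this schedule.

Base amounts from the schedule: extortion $23,000; first-degree assault $163,500; conspiracy $33,300; arson $272,500.
Stacking rule: highest base plus $3,000 per additional charge. Highest is arson at $272,500; 3 additional charges → +$9,000. Combined base = $281,500.
No prior criminal record (−10%): $281,500 × 0.9 = $253,350.
Defendant was on pretrial release at the time (+30%): $253,350 × 1.3 = $329,355.
Strong family ties in the jurisdiction (−5%): $329,355 × 0.95 = $312,887.25.
Result $312,887.25 exceeds the maximum of $175,000; bail is capped at $175,000.

$175,000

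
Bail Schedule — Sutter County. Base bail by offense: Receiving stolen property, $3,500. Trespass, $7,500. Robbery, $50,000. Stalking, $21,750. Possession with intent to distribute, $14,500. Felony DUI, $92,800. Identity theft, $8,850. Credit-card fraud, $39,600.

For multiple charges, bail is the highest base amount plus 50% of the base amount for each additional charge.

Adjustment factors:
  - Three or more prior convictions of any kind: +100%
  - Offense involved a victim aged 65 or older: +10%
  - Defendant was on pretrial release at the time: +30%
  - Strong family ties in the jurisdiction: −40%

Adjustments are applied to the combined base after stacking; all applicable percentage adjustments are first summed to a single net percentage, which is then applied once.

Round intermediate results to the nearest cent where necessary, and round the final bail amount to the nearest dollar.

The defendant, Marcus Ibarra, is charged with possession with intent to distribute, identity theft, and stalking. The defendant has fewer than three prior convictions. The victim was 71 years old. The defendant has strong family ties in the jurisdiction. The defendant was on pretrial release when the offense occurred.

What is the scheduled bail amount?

$33,425

Base amounts from the schedule: possession with intent to distribute $14,500; identity theft $8,850; stalking $21,750.
Stacking rule: highest base plus 50% of each additional charge. Highest is stalking at $21,750. Additional: $14,500 × 50% = $7,250; $8,850 × 50% = $4,425. Combined base = $21,750 + $11,675 = $33,425.
Net percentage adjustment: +10% +30% −40% = +0%. $33,425 × 1 = $33,425.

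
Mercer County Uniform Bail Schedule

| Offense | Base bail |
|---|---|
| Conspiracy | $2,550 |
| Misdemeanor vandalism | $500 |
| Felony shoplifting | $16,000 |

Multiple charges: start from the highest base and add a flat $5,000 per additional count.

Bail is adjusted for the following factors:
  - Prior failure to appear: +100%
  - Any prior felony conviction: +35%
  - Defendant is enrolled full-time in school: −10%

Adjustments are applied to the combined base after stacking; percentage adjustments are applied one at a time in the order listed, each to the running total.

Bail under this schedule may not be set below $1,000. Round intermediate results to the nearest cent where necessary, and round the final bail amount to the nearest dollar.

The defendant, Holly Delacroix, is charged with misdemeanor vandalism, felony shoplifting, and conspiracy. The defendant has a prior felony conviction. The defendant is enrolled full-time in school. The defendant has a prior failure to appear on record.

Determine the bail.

$63,180

Base amounts from the schedule: misdemeanor vandalism $500; felony shoplifting $16,000; conspiracy $2,550.
Stacking rule: highest base plus $5,000 per additional charge. Highest is felony shoplifting at $16,000; 2 additional charges → +$10,000. Combined base = $26,000.
Prior failure to appear (+100%): $26,000 × 2 = $52,000.
Any prior felony conviction (+35%): $52,000 × 1.35 = $70,200.
Defendant is enrolled full-time in school (−10%): $70,200 × 0.9 = $63,180.
$63,180 is at or above the $1,000 minimum.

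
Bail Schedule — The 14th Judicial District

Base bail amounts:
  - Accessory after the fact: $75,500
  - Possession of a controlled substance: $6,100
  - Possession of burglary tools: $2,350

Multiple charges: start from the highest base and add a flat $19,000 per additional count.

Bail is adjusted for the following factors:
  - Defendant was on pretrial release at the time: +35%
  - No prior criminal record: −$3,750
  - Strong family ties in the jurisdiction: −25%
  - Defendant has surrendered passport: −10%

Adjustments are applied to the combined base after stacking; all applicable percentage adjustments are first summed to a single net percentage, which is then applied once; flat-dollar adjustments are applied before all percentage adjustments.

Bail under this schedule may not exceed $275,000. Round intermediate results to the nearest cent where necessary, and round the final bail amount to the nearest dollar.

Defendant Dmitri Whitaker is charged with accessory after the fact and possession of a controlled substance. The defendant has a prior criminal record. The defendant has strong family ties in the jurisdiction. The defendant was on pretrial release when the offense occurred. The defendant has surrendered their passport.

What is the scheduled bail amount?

$94,500

Base amounts from the schedule: accessory after the fact $75,500; possession of a controlled substance $6,100.
Stacking rule: highest base plus $19,000 per additional charge. Highest is accessory after the fact at $75,500; 1 additional charge → +$19,000. Combined base = $94,500.
Net percentage adjustment: +35% −25% −10% = +0%. $94,500 × 1 = $94,500.
$94,500 is within the $275,000 maximum.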